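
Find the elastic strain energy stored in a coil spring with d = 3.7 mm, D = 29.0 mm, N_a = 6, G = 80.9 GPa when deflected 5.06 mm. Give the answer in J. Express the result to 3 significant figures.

k = Gd⁴/(8D³N_a) = (80.9×10³)(3.7⁴)/(8·29.0³·6) = 12.952 N/mm
U = ½kδ² = 0.5 × 12.952 × 5.06² = 165.8 N·mm = 0.1658 J

0.166 J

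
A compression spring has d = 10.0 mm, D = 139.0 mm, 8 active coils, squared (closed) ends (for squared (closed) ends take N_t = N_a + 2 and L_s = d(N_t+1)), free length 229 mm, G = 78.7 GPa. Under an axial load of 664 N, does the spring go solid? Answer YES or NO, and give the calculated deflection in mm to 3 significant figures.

k = Gd⁴/(8D³N_a) = (78.7×10³)(10.0⁴)/(8·139.0³·8) = 4.5788 N/mm
N_t = 10; L_s = 10.0·11 = 110 mm; δ_solid = L₀ − L_s = 229 − 110 = 119 mm
δ = F/k = 664/4.5788 = 145.02 mm
δ ≥ δ_solid → spring goes solid

YES, δ = 145 mm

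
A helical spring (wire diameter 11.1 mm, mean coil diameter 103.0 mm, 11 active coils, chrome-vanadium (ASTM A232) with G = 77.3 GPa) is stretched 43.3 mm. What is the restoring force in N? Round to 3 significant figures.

528 N

k = Gd⁴/(8D³N_a) = (77.3×10³)(11.1⁴)/(8·103.0³·11) = 12.203 N/mm
F = k·δ = 12.203 × 43.3 = 528.4 N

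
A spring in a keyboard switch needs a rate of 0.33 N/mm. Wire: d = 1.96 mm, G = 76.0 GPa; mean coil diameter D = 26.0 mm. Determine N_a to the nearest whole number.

24

N_a = Gd⁴/(8D³k) = (76.0×10³ × 1.96⁴)/(8 × 26.0³ × 0.33)
    = 1.1216e+06 / 46400.6 = 24.17 → 24 coils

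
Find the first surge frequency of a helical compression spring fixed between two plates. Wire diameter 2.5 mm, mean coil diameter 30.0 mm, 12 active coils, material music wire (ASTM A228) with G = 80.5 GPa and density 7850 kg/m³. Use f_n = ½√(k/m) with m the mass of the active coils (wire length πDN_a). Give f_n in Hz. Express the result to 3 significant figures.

k = Gd⁴/(8D³N_a) = (80.5×10³)(2.5⁴)/(8·30.0³·12) = 1.2132 N/mm = 1213.2 N/m
Wire length L = πDN_a = π·30.0·12 = 1131 mm
m = ρ·(πd²/4)·L = 7850 × 4.9087×10⁻⁶ m² × 1.131 m = 0.04358 kg
f_n = ½√(k/m) = 0.5·√(1213.2/0.04358) = 0.5·√(27837) = 83.423 Hz

83.4 Hz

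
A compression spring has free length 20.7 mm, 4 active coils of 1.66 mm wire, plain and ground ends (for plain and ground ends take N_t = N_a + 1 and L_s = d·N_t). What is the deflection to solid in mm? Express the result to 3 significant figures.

N_t = 5; L_s = 1.66·5 = 8.3 mm
δ_solid = L₀ − L_s = 20.7 − 8.3 = 12.4 mm

12.4 mm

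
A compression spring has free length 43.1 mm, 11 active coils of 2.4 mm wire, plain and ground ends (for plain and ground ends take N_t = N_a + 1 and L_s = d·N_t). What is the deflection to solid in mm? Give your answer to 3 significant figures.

N_t = 12; L_s = 2.4·12 = 28.8 mm
δ_solid = L₀ − L_s = 43.1 − 28.8 = 14.3 mm

14.3 mm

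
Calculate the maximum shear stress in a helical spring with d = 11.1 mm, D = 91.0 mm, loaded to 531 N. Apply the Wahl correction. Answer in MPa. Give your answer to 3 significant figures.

106 MPa

Spring index C = D/d = 91.0/11.1 = 8.1982
K_W = (4C−1)/(4C−4) + 0.615/C = 31.793/28.793 + 0.0750 = 1.1792
τ₀ = 8FD/(πd³) = 8·531·91.0/(π·11.1³) = 386568/4296.5 = 89.972 MPa
τ_max = K·τ₀ = 1.1792 × 89.972 = 106.1 MPa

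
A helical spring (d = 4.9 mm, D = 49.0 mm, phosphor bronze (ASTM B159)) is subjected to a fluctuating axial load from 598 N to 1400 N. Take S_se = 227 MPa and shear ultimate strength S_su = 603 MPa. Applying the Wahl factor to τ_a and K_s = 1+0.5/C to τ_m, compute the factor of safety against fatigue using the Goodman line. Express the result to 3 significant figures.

0.251

C = D/d = 49.0/4.9 = 10.0000; K_W = (4C−1)/(4C−4)+0.615/C = 1.1448; K_s = 1+0.5/C = 1.0500
F_a = (F_max−F_min)/2 = 401 N; F_m = (F_max+F_min)/2 = 999 N
τ_a = K_W·8F_aD/(πd³) = 1.1448 × 425.3 = 486.89 MPa
τ_m = K_s·8F_mD/(πd³) = 1.0500 × 1059.5 = 1112.5 MPa
Goodman: 1/n_f = τ_a/S_se + τ_m/S_su = 486.89/227 + 1112.5/603 = 2.14491 + 1.84495 = 3.9899
n_f = 1/3.9899 = 0.2506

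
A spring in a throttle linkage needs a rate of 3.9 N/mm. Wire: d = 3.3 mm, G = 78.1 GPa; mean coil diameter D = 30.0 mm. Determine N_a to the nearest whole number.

N_a = Gd⁴/(8D³k) = (78.1×10³ × 3.3⁴)/(8 × 30.0³ × 3.9)
    = 9.26204e+06 / 842400 = 10.99 → 11 coils

11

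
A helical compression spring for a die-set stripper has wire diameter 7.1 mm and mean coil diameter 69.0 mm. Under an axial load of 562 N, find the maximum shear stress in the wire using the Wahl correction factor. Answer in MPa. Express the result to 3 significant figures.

Spring index C = D/d = 69.0/7.1 = 9.7183
K_W = (4C−1)/(4C−4) + 0.615/C = 37.873/34.873 + 0.0633 = 1.1493
τ₀ = 8FD/(πd³) = 8·562·69.0/(π·7.1³) = 310224/1124.4 = 275.9 MPa
τ_max = K·τ₀ = 1.1493 × 275.9 = 317.09 MPa

317 MPa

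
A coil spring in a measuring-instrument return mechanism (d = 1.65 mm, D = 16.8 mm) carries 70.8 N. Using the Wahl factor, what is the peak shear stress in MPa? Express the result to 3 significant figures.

Spring index C = D/d = 16.8/1.65 = 10.1818
K_W = (4C−1)/(4C−4) + 0.615/C = 39.727/36.727 + 0.0604 = 1.1421
τ₀ = 8FD/(πd³) = 8·70.8·16.8/(π·1.65³) = 9515.52/14.112 = 674.27 MPa
τ_max = K·τ₀ = 1.1421 × 674.27 = 770.07 MPa

770 MPa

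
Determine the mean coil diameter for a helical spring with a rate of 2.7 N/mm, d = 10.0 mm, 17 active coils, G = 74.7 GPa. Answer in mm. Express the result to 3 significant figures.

D = (Gd⁴/(8N_a·k))^(1/3) = (74.7×10³·10.0⁴/(8·17·2.7))^(1/3)
  = (2.03431e+06)^(1/3) = 126.7086 mm

127 mm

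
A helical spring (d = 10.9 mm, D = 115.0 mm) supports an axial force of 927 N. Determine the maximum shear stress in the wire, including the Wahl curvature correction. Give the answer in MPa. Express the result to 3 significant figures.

Spring index C = D/d = 115.0/10.9 = 10.5505
K_W = (4C−1)/(4C−4) + 0.615/C = 41.202/38.202 + 0.0583 = 1.1368
τ₀ = 8FD/(πd³) = 8·927·115.0/(π·10.9³) = 852840/4068.5 = 209.62 MPa
τ_max = K·τ₀ = 1.1368 × 209.62 = 238.3 MPa

238 MPa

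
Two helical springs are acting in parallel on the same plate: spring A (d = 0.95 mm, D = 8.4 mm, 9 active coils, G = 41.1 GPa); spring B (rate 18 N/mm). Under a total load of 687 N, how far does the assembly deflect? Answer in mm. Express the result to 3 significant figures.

k_A = Gd⁴/(8D³N_a) = (41.1×10³)(0.95⁴)/(8·8.4³·9) = 0.78445 N/mm
Parallel: k_eq = 0.78445 + 18 = 18.784 N/mm
δ = F/k_eq = 687/18.784 = 36.573 mm

36.6 mm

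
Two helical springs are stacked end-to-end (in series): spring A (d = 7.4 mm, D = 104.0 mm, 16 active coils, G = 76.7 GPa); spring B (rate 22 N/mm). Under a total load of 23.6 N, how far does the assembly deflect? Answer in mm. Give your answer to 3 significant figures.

15.8 mm

k_A = Gd⁴/(8D³N_a) = (76.7×10³)(7.4⁴)/(8·104.0³·16) = 1.5974 N/mm
Series: 1/k_eq = 1/1.5974 + 1/22 = 0.67147; k_eq = 1.4893 N/mm
δ = F/k_eq = 23.6/1.4893 = 15.847 mm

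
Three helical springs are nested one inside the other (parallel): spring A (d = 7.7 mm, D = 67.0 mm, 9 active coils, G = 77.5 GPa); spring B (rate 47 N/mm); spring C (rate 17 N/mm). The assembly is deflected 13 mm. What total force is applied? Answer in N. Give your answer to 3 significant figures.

996 N

k_A = Gd⁴/(8D³N_a) = (77.5×10³)(7.7⁴)/(8·67.0³·9) = 12.581 N/mm
Parallel: k_eq = 12.581 + 47 + 17 = 76.581 N/mm
F = k_eq·δ = 76.581·13 = 995.55 N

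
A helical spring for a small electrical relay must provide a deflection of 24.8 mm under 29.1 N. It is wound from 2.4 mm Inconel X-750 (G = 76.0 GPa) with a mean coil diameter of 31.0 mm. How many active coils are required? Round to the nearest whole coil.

9

Required rate k = F/δ = 29.1/24.8 = 1.1734 N/mm
N_a = Gd⁴/(8D³k) = (76.0×10³ × 2.4⁴)/(8 × 31.0³ × 1.1734)
    = 2.5215e+06 / 279651 = 9.017 → 9 coils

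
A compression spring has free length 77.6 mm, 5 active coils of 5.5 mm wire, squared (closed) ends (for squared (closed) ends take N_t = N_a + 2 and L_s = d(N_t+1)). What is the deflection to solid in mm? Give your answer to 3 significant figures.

N_t = 7; L_s = 5.5·8 = 44 mm
δ_solid = L₀ − L_s = 77.6 − 44 = 33.6 mm

33.6 mm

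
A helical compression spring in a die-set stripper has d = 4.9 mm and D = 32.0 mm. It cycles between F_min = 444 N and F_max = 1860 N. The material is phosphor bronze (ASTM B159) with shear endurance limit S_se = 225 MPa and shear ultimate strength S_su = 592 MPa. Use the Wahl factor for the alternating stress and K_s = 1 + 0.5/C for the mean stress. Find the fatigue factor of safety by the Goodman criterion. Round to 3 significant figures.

0.242

C = D/d = 32.0/4.9 = 6.5306; K_W = (4C−1)/(4C−4)+0.615/C = 1.2298; K_s = 1+0.5/C = 1.0766
F_a = (F_max−F_min)/2 = 708 N; F_m = (F_max+F_min)/2 = 1152 N
τ_a = K_W·8F_aD/(πd³) = 1.2298 × 490.38 = 603.06 MPa
τ_m = K_s·8F_mD/(πd³) = 1.0766 × 797.91 = 859 MPa
Goodman: 1/n_f = τ_a/S_se + τ_m/S_su = 603.06/225 + 859/592 = 2.68028 + 1.45101 = 4.1313
n_f = 1/4.1313 = 0.2421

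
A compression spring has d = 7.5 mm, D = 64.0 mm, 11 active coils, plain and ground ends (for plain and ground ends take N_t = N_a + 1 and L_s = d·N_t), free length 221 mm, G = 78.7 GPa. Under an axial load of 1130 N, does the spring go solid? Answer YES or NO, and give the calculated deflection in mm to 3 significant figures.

NO, δ = 105 mm

k = Gd⁴/(8D³N_a) = (78.7×10³)(7.5⁴)/(8·64.0³·11) = 10.794 N/mm
N_t = 12; L_s = 7.5·12 = 90 mm; δ_solid = L₀ − L_s = 221 − 90 = 131 mm
δ = F/k = 1130/10.794 = 104.68 mm
δ < δ_solid → spring does not go solid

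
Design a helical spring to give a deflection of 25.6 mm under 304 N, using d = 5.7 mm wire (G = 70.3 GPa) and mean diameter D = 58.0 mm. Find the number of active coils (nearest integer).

Required rate k = F/δ = 304/25.6 = 11.875 N/mm
N_a = Gd⁴/(8D³k) = (70.3×10³ × 5.7⁴)/(8 × 58.0³ × 11.875)
    = 7.42087e+07 / 1.85356e+07 = 4.004 → 4 coils

4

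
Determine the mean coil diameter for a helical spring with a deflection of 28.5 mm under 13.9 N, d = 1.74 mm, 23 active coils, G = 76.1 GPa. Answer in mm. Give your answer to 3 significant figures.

Required rate k = F/δ = 13.9/28.5 = 0.48772 N/mm
D = (Gd⁴/(8N_a·k))^(1/3) = (76.1×10³·1.74⁴/(8·23·0.48772))^(1/3)
  = (7773.09)^(1/3) = 19.8091 mm

19.8 mm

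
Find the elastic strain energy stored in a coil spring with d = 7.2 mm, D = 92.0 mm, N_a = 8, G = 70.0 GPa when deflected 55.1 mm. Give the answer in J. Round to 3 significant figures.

5.73 J

k = Gd⁴/(8D³N_a) = (70.0×10³)(7.2⁴)/(8·92.0³·8) = 3.7747 N/mm
U = ½kδ² = 0.5 × 3.7747 × 55.1² = 5730 N·mm = 5.73 J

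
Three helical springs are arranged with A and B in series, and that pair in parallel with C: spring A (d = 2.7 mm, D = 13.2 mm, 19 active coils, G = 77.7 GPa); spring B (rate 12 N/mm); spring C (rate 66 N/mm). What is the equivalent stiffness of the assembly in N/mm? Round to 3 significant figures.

72.0 N/mm

k_A = Gd⁴/(8D³N_a) = (77.7×10³)(2.7⁴)/(8·13.2³·19) = 11.812 N/mm
Springs A,B series: k_AB = 1/(1/11.812+1/12) = 5.9525 N/mm; parallel with C: k_eq = 5.9525+66 = 71.953 N/mm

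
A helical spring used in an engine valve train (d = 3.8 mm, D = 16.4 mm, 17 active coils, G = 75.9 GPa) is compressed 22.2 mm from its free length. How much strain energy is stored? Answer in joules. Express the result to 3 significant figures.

6.50 J

k = Gd⁴/(8D³N_a) = (75.9×10³)(3.8⁴)/(8·16.4³·17) = 26.382 N/mm
U = ½kδ² = 0.5 × 26.382 × 22.2² = 6501 N·mm = 6.501 J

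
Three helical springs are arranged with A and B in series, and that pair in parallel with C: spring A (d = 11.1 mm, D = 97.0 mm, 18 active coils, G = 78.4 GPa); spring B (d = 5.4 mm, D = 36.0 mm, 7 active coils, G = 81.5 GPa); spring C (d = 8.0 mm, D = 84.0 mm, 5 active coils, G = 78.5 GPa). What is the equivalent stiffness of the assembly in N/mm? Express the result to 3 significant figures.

20.3 N/mm

k_A = Gd⁴/(8D³N_a) = (78.4×10³)(11.1⁴)/(8·97.0³·18) = 9.0559 N/mm
k_B = Gd⁴/(8D³N_a) = (81.5×10³)(5.4⁴)/(8·36.0³·7) = 26.524 N/mm
k_C = Gd⁴/(8D³N_a) = (78.5×10³)(8.0⁴)/(8·84.0³·5) = 13.562 N/mm
Springs A,B series: k_AB = 1/(1/9.0559+1/26.524) = 6.7509 N/mm; parallel with C: k_eq = 6.7509+13.562 = 20.313 N/mm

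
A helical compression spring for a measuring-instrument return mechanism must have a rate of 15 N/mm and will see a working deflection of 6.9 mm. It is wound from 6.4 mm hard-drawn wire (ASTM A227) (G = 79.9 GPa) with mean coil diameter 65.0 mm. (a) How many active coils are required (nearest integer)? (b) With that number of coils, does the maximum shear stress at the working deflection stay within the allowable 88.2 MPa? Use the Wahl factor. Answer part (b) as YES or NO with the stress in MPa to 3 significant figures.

N_a = Gd⁴/(8D³k) = (79.9×10³)(6.4⁴)/(8·65.0³·15) = 4.068 → N_a = 4
Actual rate k = Gd⁴/(8D³·4) = 15.254 N/mm
Working load F = kδ = 15.254·6.9 = 105.25 N
C = 65.0/6.4 = 10.1562; K_W = (4C−1)/(4C−4)+0.615/C = 1.1425
τ_max = K_W·8FD/(πd³) = 1.1425·66.457 = 75.925 MPa
τ_max ≤ 88.2 MPa → acceptable

(a) 4 coils; (b) YES, τ_max = 75.9 MPa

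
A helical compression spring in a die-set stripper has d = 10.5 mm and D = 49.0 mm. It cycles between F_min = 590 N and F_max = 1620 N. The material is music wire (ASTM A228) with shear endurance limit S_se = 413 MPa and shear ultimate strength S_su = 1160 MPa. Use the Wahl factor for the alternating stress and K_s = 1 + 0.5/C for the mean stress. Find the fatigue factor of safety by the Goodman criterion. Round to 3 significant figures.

3.41

C = D/d = 49.0/10.5 = 4.6667; K_W = (4C−1)/(4C−4)+0.615/C = 1.3363; K_s = 1+0.5/C = 1.1071
F_a = (F_max−F_min)/2 = 515 N; F_m = (F_max+F_min)/2 = 1105 N
τ_a = K_W·8F_aD/(πd³) = 1.3363 × 55.511 = 74.18 MPa
τ_m = K_s·8F_mD/(πd³) = 1.1071 × 119.11 = 131.87 MPa
Goodman: 1/n_f = τ_a/S_se + τ_m/S_su = 74.18/413 + 131.87/1160 = 0.17961 + 0.11368 = 0.29329
n_f = 1/0.29329 = 3.41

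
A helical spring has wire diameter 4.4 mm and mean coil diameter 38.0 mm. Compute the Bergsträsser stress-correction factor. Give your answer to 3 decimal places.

C = D/d = 38.0/4.4 = 8.6364
K_B = (4C+2)/(4C−3) = 36.545/31.545 = 1.1585

1.159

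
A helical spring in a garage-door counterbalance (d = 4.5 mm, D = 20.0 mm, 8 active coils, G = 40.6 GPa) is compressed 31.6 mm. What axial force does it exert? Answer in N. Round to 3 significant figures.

k = Gd⁴/(8D³N_a) = (40.6×10³)(4.5⁴)/(8·20.0³·8) = 32.517 N/mm
F = k·δ = 32.517 × 31.6 = 1027.5 N

1030 N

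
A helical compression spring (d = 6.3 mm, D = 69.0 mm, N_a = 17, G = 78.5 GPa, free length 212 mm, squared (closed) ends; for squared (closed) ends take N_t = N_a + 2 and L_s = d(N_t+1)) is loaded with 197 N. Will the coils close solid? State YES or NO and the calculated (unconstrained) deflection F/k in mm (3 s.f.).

NO, δ = 71.2 mm

k = Gd⁴/(8D³N_a) = (78.5×10³)(6.3⁴)/(8·69.0³·17) = 2.7679 N/mm
N_t = 19; L_s = 6.3·20 = 126 mm; δ_solid = L₀ − L_s = 212 − 126 = 86 mm
δ = F/k = 197/2.7679 = 71.174 mm
δ < δ_solid → spring does not go solid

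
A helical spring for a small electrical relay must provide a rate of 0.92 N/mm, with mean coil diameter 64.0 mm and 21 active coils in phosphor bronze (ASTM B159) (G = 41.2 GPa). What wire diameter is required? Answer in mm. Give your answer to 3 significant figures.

d = (8D³N_a·k / G)^(1/4) = (8·64.0³·21·0.92 / (41.2×10³))^0.25
  = (983.42)^0.25 = 5.6000 mm

5.60 mm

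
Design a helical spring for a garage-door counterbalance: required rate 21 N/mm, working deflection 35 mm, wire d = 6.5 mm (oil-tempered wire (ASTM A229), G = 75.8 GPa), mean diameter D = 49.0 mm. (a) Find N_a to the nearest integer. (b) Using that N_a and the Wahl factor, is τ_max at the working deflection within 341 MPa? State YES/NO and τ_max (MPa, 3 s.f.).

(a) 7 coils; (b) NO, τ_max = 391 MPa

N_a = Gd⁴/(8D³k) = (75.8×10³)(6.5⁴)/(8·49.0³·21) = 6.846 → N_a = 7
Actual rate k = Gd⁴/(8D³·7) = 20.537 N/mm
Working load F = kδ = 20.537·35 = 718.81 N
C = 49.0/6.5 = 7.5385; K_W = (4C−1)/(4C−4)+0.615/C = 1.1963
τ_max = K_W·8FD/(πd³) = 1.1963·326.6 = 390.7 MPa
τ_max > 341 MPa → exceeds allowable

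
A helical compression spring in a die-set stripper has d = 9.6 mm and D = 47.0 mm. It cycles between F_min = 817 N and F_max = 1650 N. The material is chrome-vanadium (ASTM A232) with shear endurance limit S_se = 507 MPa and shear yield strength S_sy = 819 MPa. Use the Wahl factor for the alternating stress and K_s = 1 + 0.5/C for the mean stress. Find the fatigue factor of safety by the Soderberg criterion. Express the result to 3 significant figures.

C = D/d = 47.0/9.6 = 4.8958; K_W = (4C−1)/(4C−4)+0.615/C = 1.3181; K_s = 1+0.5/C = 1.1021
F_a = (F_max−F_min)/2 = 416.5 N; F_m = (F_max+F_min)/2 = 1233.5 N
τ_a = K_W·8F_aD/(πd³) = 1.3181 × 56.343 = 74.267 MPa
τ_m = K_s·8F_mD/(πd³) = 1.1021 × 166.86 = 183.91 MPa
Soderberg: 1/n_f = τ_a/S_se + τ_m/S_sy = 74.267/507 + 183.91/819 = 0.14648 + 0.22455 = 0.37103
n_f = 1/0.37103 = 2.695

2.70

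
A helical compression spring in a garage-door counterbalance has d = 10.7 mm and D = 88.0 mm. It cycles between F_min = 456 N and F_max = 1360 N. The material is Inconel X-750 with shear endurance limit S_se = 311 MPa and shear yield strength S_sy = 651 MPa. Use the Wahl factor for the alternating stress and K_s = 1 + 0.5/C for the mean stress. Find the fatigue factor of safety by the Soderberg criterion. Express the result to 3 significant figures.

C = D/d = 88.0/10.7 = 8.2243; K_W = (4C−1)/(4C−4)+0.615/C = 1.1786; K_s = 1+0.5/C = 1.0608
F_a = (F_max−F_min)/2 = 452 N; F_m = (F_max+F_min)/2 = 908 N
τ_a = K_W·8F_aD/(πd³) = 1.1786 × 82.682 = 97.448 MPa
τ_m = K_s·8F_mD/(πd³) = 1.0608 × 166.1 = 176.19 MPa
Soderberg: 1/n_f = τ_a/S_se + τ_m/S_sy = 97.448/311 + 176.19/651 = 0.31334 + 0.27065 = 0.58399
n_f = 1/0.58399 = 1.712

1.71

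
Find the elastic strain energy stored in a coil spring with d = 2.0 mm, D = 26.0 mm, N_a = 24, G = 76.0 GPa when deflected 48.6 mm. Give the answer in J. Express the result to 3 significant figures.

k = Gd⁴/(8D³N_a) = (76.0×10³)(2.0⁴)/(8·26.0³·24) = 0.36034 N/mm
U = ½kδ² = 0.5 × 0.36034 × 48.6² = 425.55 N·mm = 0.42555 J

0.426 J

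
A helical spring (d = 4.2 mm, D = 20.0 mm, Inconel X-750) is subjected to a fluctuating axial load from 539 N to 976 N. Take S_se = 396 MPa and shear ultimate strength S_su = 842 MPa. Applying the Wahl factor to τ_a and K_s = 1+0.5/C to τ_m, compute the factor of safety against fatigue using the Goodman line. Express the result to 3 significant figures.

0.842

C = D/d = 20.0/4.2 = 4.7619; K_W = (4C−1)/(4C−4)+0.615/C = 1.3285; K_s = 1+0.5/C = 1.1050
F_a = (F_max−F_min)/2 = 218.5 N; F_m = (F_max+F_min)/2 = 757.5 N
τ_a = K_W·8F_aD/(πd³) = 1.3285 × 150.2 = 199.54 MPa
τ_m = K_s·8F_mD/(πd³) = 1.1050 × 520.72 = 575.4 MPa
Goodman: 1/n_f = τ_a/S_se + τ_m/S_su = 199.54/396 + 575.4/842 = 0.50390 + 0.68337 = 1.1873
n_f = 1/1.1873 = 0.8423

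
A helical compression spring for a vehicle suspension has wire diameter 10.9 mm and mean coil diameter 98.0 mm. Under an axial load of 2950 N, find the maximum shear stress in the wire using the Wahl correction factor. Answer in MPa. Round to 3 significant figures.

Spring index C = D/d = 98.0/10.9 = 8.9908
K_W = (4C−1)/(4C−4) + 0.615/C = 34.963/31.963 + 0.0684 = 1.1623
τ₀ = 8FD/(πd³) = 8·2950·98.0/(π·10.9³) = 2.3128e+06/4068.5 = 568.47 MPa
τ_max = K·τ₀ = 1.1623 × 568.47 = 660.71 MPa

661 MPa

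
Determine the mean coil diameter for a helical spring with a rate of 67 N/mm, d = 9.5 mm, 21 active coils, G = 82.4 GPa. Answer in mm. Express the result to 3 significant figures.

39.1 mm

D = (Gd⁴/(8N_a·k))^(1/3) = (82.4×10³·9.5⁴/(8·21·67))^(1/3)
  = (59626.3)^(1/3) = 39.0672 mm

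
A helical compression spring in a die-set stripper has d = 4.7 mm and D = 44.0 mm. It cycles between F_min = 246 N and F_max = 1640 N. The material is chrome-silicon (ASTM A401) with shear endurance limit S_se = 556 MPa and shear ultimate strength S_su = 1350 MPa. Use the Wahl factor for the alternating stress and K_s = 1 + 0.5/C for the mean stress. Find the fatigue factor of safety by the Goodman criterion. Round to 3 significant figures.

0.424

C = D/d = 44.0/4.7 = 9.3617; K_W = (4C−1)/(4C−4)+0.615/C = 1.1554; K_s = 1+0.5/C = 1.0534
F_a = (F_max−F_min)/2 = 697 N; F_m = (F_max+F_min)/2 = 943 N
τ_a = K_W·8F_aD/(πd³) = 1.1554 × 752.2 = 869.08 MPa
τ_m = K_s·8F_mD/(πd³) = 1.0534 × 1017.7 = 1072 MPa
Goodman: 1/n_f = τ_a/S_se + τ_m/S_su = 869.08/556 + 1072/1350 = 1.56309 + 0.79410 = 2.3572
n_f = 1/2.3572 = 0.4242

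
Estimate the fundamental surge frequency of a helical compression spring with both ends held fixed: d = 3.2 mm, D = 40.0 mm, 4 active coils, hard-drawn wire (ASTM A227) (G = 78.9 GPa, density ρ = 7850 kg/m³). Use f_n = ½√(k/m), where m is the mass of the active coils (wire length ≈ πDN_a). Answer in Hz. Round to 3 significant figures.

k = Gd⁴/(8D³N_a) = (78.9×10³)(3.2⁴)/(8·40.0³·4) = 4.0397 N/mm = 4039.7 N/m
Wire length L = πDN_a = π·40.0·4 = 502.65 mm
m = ρ·(πd²/4)·L = 7850 × 8.0425×10⁻⁶ m² × 0.50265 m = 0.031734 kg
f_n = ½√(k/m) = 0.5·√(4039.7/0.031734) = 0.5·√(1.273e+05) = 178.39 Hz

178 Hz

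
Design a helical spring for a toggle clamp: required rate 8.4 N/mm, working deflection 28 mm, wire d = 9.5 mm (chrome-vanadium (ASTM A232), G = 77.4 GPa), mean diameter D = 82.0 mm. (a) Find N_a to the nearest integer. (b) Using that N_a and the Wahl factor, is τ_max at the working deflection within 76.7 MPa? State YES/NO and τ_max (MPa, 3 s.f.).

N_a = Gd⁴/(8D³k) = (77.4×10³)(9.5⁴)/(8·82.0³·8.4) = 17.01 → N_a = 17
Actual rate k = Gd⁴/(8D³·17) = 8.4073 N/mm
Working load F = kδ = 8.4073·28 = 235.4 N
C = 82.0/9.5 = 8.6316; K_W = (4C−1)/(4C−4)+0.615/C = 1.1695
τ_max = K_W·8FD/(πd³) = 1.1695·57.332 = 67.051 MPa
τ_max ≤ 76.7 MPa → acceptable

(a) 17 coils; (b) YES, τ_max = 67.1 MPa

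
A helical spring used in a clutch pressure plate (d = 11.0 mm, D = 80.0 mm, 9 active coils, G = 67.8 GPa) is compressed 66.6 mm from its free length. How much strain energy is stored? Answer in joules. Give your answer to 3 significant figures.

k = Gd⁴/(8D³N_a) = (67.8×10³)(11.0⁴)/(8·80.0³·9) = 26.928 N/mm
U = ½kδ² = 0.5 × 26.928 × 66.6² = 59720 N·mm = 59.72 J

59.7 J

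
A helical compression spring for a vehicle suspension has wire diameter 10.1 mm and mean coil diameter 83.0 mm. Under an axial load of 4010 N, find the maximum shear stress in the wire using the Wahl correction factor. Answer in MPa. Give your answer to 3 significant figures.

Spring index C = D/d = 83.0/10.1 = 8.2178
K_W = (4C−1)/(4C−4) + 0.615/C = 31.871/28.871 + 0.0748 = 1.1787
τ₀ = 8FD/(πd³) = 8·4010·83.0/(π·10.1³) = 2.66264e+06/3236.8 = 822.62 MPa
τ_max = K·τ₀ = 1.1787 × 822.62 = 969.66 MPa

970 MPa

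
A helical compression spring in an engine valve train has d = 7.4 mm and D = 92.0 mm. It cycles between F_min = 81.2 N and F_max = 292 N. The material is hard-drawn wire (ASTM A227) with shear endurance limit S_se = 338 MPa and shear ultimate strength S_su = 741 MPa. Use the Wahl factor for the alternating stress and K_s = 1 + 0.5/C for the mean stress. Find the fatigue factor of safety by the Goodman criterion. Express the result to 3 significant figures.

C = D/d = 92.0/7.4 = 12.4324; K_W = (4C−1)/(4C−4)+0.615/C = 1.1151; K_s = 1+0.5/C = 1.0402
F_a = (F_max−F_min)/2 = 105.4 N; F_m = (F_max+F_min)/2 = 186.6 N
τ_a = K_W·8F_aD/(πd³) = 1.1151 × 60.936 = 67.948 MPa
τ_m = K_s·8F_mD/(πd³) = 1.0402 × 107.88 = 112.22 MPa
Goodman: 1/n_f = τ_a/S_se + τ_m/S_su = 67.948/338 + 112.22/741 = 0.20103 + 0.15144 = 0.35247
n_f = 1/0.35247 = 2.837

2.84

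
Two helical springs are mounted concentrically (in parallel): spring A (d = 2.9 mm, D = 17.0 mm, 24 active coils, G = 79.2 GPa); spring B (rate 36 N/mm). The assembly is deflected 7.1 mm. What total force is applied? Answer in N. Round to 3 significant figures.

298 N

k_A = Gd⁴/(8D³N_a) = (79.2×10³)(2.9⁴)/(8·17.0³·24) = 5.9384 N/mm
Parallel: k_eq = 5.9384 + 36 = 41.938 N/mm
F = k_eq·δ = 41.938·7.1 = 297.76 N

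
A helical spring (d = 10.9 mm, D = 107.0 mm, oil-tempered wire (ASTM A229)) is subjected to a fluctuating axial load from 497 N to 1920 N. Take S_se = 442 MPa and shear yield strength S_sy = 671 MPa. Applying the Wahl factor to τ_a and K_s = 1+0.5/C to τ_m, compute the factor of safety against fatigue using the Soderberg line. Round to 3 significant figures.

1.27

C = D/d = 107.0/10.9 = 9.8165; K_W = (4C−1)/(4C−4)+0.615/C = 1.1477; K_s = 1+0.5/C = 1.0509
F_a = (F_max−F_min)/2 = 711.5 N; F_m = (F_max+F_min)/2 = 1208.5 N
τ_a = K_W·8F_aD/(πd³) = 1.1477 × 149.7 = 171.81 MPa
τ_m = K_s·8F_mD/(πd³) = 1.0509 × 254.27 = 267.22 MPa
Soderberg: 1/n_f = τ_a/S_se + τ_m/S_sy = 171.81/442 + 267.22/671 = 0.38872 + 0.39824 = 0.78695
n_f = 1/0.78695 = 1.271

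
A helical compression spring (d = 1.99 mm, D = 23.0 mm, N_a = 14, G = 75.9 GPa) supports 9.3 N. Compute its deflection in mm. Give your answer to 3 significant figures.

10.6 mm

k = Gd⁴/(8D³N_a) = (75.9×10³)(1.99⁴)/(8·23.0³·14) = 0.87348 N/mm
δ = F/k = 9.3 / 0.87348 = 10.647 mm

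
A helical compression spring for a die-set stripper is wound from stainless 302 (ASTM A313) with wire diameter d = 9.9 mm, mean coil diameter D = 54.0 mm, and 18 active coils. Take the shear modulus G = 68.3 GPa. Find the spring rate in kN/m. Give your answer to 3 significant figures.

28.9 kN/m

k = Gd⁴/(8D³N_a) = (68.3×10³ × 9.9⁴) / (8 × 54.0³ × 18)
  = 6.56087e+08 / 2.26748e+07 = 28.935 N/mm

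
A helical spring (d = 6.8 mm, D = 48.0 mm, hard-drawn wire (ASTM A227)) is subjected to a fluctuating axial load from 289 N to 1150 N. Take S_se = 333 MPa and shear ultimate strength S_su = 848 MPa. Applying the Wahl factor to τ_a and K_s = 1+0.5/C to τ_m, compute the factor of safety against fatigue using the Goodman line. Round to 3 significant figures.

1.04

C = D/d = 48.0/6.8 = 7.0588; K_W = (4C−1)/(4C−4)+0.615/C = 1.2109; K_s = 1+0.5/C = 1.0708
F_a = (F_max−F_min)/2 = 430.5 N; F_m = (F_max+F_min)/2 = 719.5 N
τ_a = K_W·8F_aD/(πd³) = 1.2109 × 167.35 = 202.65 MPa
τ_m = K_s·8F_mD/(πd³) = 1.0708 × 279.7 = 299.51 MPa
Goodman: 1/n_f = τ_a/S_se + τ_m/S_su = 202.65/333 + 299.51/848 = 0.60855 + 0.35319 = 0.96174
n_f = 1/0.96174 = 1.04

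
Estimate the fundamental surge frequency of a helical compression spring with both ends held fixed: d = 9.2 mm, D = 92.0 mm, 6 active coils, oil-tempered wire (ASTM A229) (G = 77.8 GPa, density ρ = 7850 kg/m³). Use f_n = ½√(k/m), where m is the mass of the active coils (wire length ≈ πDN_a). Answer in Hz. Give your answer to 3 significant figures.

k = Gd⁴/(8D³N_a) = (77.8×10³)(9.2⁴)/(8·92.0³·6) = 14.912 N/mm = 14912 N/m
Wire length L = πDN_a = π·92.0·6 = 1734.2 mm
m = ρ·(πd²/4)·L = 7850 × 66.476×10⁻⁶ m² × 1.7342 m = 0.90495 kg
f_n = ½√(k/m) = 0.5·√(14912/0.90495) = 0.5·√(16478) = 64.183 Hz

64.2 Hz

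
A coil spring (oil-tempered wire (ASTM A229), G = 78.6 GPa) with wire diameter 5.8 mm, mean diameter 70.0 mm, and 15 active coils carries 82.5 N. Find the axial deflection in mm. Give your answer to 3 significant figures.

38.2 mm

k = Gd⁴/(8D³N_a) = (78.6×10³)(5.8⁴)/(8·70.0³·15) = 2.161 N/mm
δ = F/k = 82.5 / 2.161 = 38.176 mm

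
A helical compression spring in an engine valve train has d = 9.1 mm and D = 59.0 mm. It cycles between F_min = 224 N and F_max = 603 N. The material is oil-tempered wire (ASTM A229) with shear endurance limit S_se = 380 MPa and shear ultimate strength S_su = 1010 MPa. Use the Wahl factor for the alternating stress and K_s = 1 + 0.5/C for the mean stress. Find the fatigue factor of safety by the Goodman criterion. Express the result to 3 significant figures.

C = D/d = 59.0/9.1 = 6.4835; K_W = (4C−1)/(4C−4)+0.615/C = 1.2316; K_s = 1+0.5/C = 1.0771
F_a = (F_max−F_min)/2 = 189.5 N; F_m = (F_max+F_min)/2 = 413.5 N
τ_a = K_W·8F_aD/(πd³) = 1.2316 × 37.781 = 46.533 MPa
τ_m = K_s·8F_mD/(πd³) = 1.0771 × 82.441 = 88.799 MPa
Goodman: 1/n_f = τ_a/S_se + τ_m/S_su = 46.533/380 + 88.799/1010 = 0.12245 + 0.08792 = 0.21037
n_f = 1/0.21037 = 4.753

4.75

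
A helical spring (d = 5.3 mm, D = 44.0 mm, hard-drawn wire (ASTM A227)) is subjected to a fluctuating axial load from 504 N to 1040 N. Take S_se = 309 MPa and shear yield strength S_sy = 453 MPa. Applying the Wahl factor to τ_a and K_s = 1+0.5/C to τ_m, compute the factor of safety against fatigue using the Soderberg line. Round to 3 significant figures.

C = D/d = 44.0/5.3 = 8.3019; K_W = (4C−1)/(4C−4)+0.615/C = 1.1768; K_s = 1+0.5/C = 1.0602
F_a = (F_max−F_min)/2 = 268 N; F_m = (F_max+F_min)/2 = 772 N
τ_a = K_W·8F_aD/(πd³) = 1.1768 × 201.7 = 237.36 MPa
τ_m = K_s·8F_mD/(πd³) = 1.0602 × 581.01 = 616 MPa
Soderberg: 1/n_f = τ_a/S_se + τ_m/S_sy = 237.36/309 + 616/453 = 0.76814 + 1.35983 = 2.128
n_f = 1/2.128 = 0.4699

0.470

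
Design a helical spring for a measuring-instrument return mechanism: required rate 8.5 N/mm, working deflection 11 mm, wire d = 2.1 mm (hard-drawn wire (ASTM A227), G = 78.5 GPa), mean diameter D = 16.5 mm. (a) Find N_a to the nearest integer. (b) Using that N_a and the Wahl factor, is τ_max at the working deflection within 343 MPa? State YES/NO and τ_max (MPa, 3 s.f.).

N_a = Gd⁴/(8D³k) = (78.5×10³)(2.1⁴)/(8·16.5³·8.5) = 4.998 → N_a = 5
Actual rate k = Gd⁴/(8D³·5) = 8.4964 N/mm
Working load F = kδ = 8.4964·11 = 93.46 N
C = 16.5/2.1 = 7.8571; K_W = (4C−1)/(4C−4)+0.615/C = 1.1876
τ_max = K_W·8FD/(πd³) = 1.1876·424.03 = 503.6 MPa
τ_max > 343 MPa → exceeds allowable

(a) 5 coils; (b) NO, τ_max = 504 MPa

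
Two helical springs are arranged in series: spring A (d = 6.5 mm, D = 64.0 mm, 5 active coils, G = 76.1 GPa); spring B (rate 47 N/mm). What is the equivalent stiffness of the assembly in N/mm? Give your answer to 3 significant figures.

k_A = Gd⁴/(8D³N_a) = (76.1×10³)(6.5⁴)/(8·64.0³·5) = 12.955 N/mm
Series: 1/k_eq = 1/12.955 + 1/47 = 0.098467; k_eq = 10.156 N/mm

10.2 N/mm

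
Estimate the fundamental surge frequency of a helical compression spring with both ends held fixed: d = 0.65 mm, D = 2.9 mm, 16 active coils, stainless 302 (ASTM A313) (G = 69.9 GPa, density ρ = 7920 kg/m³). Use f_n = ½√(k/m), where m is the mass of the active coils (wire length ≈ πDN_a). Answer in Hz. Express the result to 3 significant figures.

k = Gd⁴/(8D³N_a) = (69.9×10³)(0.65⁴)/(8·2.9³·16) = 3.9969 N/mm = 3996.9 N/m
Wire length L = πDN_a = π·2.9·16 = 145.77 mm
m = ρ·(πd²/4)·L = 7920 × 0.33183×10⁻⁶ m² × 0.14577 m = 0.0003831 kg
f_n = ½√(k/m) = 0.5·√(3996.9/0.0003831) = 0.5·√(1.0433e+07) = 1615 Hz

1620 Hz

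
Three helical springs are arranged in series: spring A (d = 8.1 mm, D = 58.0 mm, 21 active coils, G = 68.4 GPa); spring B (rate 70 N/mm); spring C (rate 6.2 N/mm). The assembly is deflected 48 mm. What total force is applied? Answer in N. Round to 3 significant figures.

k_A = Gd⁴/(8D³N_a) = (68.4×10³)(8.1⁴)/(8·58.0³·21) = 8.9826 N/mm
Series: 1/k_eq = 1/8.9826 + 1/70 + 1/6.2 = 0.2869; k_eq = 3.4855 N/mm
F = k_eq·δ = 3.4855·48 = 167.3 N

167 N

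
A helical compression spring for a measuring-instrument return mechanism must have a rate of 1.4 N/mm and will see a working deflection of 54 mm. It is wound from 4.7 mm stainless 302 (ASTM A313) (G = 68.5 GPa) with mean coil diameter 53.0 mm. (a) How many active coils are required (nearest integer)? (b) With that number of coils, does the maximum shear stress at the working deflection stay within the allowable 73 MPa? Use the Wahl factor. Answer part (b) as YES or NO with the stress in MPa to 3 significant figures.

(a) 20 coils; (b) NO, τ_max = 111 MPa

N_a = Gd⁴/(8D³k) = (68.5×10³)(4.7⁴)/(8·53.0³·1.4) = 20.05 → N_a = 20
Actual rate k = Gd⁴/(8D³·20) = 1.4032 N/mm
Working load F = kδ = 1.4032·54 = 75.775 N
C = 53.0/4.7 = 11.2766; K_W = (4C−1)/(4C−4)+0.615/C = 1.1275
τ_max = K_W·8FD/(πd³) = 1.1275·98.503 = 111.06 MPa
τ_max > 73 MPa → exceeds allowable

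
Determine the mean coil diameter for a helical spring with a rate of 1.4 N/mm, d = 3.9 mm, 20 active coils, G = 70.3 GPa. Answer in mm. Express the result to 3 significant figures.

D = (Gd⁴/(8N_a·k))^(1/3) = (70.3×10³·3.9⁴/(8·20·1.4))^(1/3)
  = (72604.9)^(1/3) = 41.7178 mm

41.7 mm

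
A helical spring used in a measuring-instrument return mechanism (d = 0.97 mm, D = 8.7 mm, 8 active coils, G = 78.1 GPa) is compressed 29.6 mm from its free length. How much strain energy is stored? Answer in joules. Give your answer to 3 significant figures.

k = Gd⁴/(8D³N_a) = (78.1×10³)(0.97⁴)/(8·8.7³·8) = 1.6406 N/mm
U = ½kδ² = 0.5 × 1.6406 × 29.6² = 718.71 N·mm = 0.71871 J

0.719 J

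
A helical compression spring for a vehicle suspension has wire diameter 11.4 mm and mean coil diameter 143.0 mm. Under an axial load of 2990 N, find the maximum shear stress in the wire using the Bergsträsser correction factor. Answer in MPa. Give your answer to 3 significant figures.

813 MPa

Spring index C = D/d = 143.0/11.4 = 12.5439
K_B = (4C+2)/(4C−3) = 52.175/47.175 = 1.1060
τ₀ = 8FD/(πd³) = 8·2990·143.0/(π·11.4³) = 3.42056e+06/4654.4 = 734.91 MPa
τ_max = K·τ₀ = 1.1060 × 734.91 = 812.8 MPa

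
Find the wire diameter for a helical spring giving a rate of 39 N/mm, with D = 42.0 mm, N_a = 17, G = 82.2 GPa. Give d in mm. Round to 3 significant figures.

d = (8D³N_a·k / G)^(1/4) = (8·42.0³·17·39 / (82.2×10³))^0.25
  = (4780.6)^0.25 = 8.3151 mm

8.32 mm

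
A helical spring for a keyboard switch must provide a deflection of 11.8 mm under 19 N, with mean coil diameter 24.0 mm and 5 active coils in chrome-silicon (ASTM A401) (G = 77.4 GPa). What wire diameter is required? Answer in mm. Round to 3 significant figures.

1.84 mm

Required rate k = F/δ = 19/11.8 = 1.6102 N/mm
d = (8D³N_a·k / G)^(1/4) = (8·24.0³·5·1.6102 / (77.4×10³))^0.25
  = (11.503)^0.25 = 1.8416 mm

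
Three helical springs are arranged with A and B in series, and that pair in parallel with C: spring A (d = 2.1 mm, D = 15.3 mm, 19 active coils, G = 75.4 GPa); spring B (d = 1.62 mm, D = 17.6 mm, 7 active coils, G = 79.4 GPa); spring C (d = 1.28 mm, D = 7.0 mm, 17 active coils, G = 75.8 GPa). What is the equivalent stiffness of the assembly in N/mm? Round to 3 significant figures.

5.44 N/mm

k_A = Gd⁴/(8D³N_a) = (75.4×10³)(2.1⁴)/(8·15.3³·19) = 2.6936 N/mm
k_B = Gd⁴/(8D³N_a) = (79.4×10³)(1.62⁴)/(8·17.6³·7) = 1.7912 N/mm
k_C = Gd⁴/(8D³N_a) = (75.8×10³)(1.28⁴)/(8·7.0³·17) = 4.3619 N/mm
Springs A,B series: k_AB = 1/(1/2.6936+1/1.7912) = 1.0758 N/mm; parallel with C: k_eq = 1.0758+4.3619 = 5.4377 N/mm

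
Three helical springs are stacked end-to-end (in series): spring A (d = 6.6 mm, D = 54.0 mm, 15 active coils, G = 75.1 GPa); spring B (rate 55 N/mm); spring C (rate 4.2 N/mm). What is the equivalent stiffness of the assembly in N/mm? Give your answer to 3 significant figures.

k_A = Gd⁴/(8D³N_a) = (75.1×10³)(6.6⁴)/(8·54.0³·15) = 7.5414 N/mm
Series: 1/k_eq = 1/7.5414 + 1/55 + 1/4.2 = 0.38888; k_eq = 2.5715 N/mm

2.57 N/mm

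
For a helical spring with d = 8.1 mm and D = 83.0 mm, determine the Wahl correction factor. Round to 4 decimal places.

C = D/d = 83.0/8.1 = 10.2469
K_W = (4C−1)/(4C−4) + 0.615/C = 39.988/36.988 + 0.0600 = 1.1411

1.1411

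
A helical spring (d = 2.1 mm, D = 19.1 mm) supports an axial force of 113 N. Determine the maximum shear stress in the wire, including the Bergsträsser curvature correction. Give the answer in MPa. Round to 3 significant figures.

682 MPa

Spring index C = D/d = 19.1/2.1 = 9.0952
K_B = (4C+2)/(4C−3) = 38.381/33.381 = 1.1498
τ₀ = 8FD/(πd³) = 8·113·19.1/(π·2.1³) = 17266.4/29.094 = 593.46 MPa
τ_max = K·τ₀ = 1.1498 × 593.46 = 682.36 MPa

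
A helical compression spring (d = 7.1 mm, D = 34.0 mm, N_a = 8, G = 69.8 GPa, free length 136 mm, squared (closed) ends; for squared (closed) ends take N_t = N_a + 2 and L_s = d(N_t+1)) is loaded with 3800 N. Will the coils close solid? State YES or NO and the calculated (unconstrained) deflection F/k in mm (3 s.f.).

NO, δ = 53.9 mm

k = Gd⁴/(8D³N_a) = (69.8×10³)(7.1⁴)/(8·34.0³·8) = 70.513 N/mm
N_t = 10; L_s = 7.1·11 = 78.1 mm; δ_solid = L₀ − L_s = 136 − 78.1 = 57.9 mm
δ = F/k = 3800/70.513 = 53.89 mm
δ < δ_solid → spring does not go solid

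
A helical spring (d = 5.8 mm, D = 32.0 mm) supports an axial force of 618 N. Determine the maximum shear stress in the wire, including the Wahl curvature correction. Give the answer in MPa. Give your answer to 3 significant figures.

330 MPa

Spring index C = D/d = 32.0/5.8 = 5.5172
K_W = (4C−1)/(4C−4) + 0.615/C = 21.069/18.069 + 0.1115 = 1.2775
τ₀ = 8FD/(πd³) = 8·618·32.0/(π·5.8³) = 158208/612.96 = 258.1 MPa
τ_max = K·τ₀ = 1.2775 × 258.1 = 329.73 MPa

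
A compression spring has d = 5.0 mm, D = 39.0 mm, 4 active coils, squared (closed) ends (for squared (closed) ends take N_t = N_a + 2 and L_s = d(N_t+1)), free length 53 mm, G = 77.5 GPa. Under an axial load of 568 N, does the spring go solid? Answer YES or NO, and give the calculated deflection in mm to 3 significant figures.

YES, δ = 22.3 mm

k = Gd⁴/(8D³N_a) = (77.5×10³)(5.0⁴)/(8·39.0³·4) = 25.517 N/mm
N_t = 6; L_s = 5.0·7 = 35 mm; δ_solid = L₀ − L_s = 53 − 35 = 18 mm
δ = F/k = 568/25.517 = 22.259 mm
δ ≥ δ_solid → spring goes solid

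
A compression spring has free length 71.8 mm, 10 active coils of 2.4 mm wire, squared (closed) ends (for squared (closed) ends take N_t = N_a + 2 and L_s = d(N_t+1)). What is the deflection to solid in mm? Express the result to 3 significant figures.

40.6 mm

N_t = 12; L_s = 2.4·13 = 31.2 mm
δ_solid = L₀ − L_s = 71.8 − 31.2 = 40.6 mm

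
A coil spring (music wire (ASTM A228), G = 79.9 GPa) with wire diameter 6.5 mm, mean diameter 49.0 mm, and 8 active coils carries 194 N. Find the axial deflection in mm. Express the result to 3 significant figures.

k = Gd⁴/(8D³N_a) = (79.9×10³)(6.5⁴)/(8·49.0³·8) = 18.942 N/mm
δ = F/k = 194 / 18.942 = 10.242 mm

10.2 mm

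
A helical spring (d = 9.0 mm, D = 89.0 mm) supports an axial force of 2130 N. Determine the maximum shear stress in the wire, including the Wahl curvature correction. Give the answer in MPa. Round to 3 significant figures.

Spring index C = D/d = 89.0/9.0 = 9.8889
K_W = (4C−1)/(4C−4) + 0.615/C = 38.556/35.556 + 0.0622 = 1.1466
τ₀ = 8FD/(πd³) = 8·2130·89.0/(π·9.0³) = 1.51656e+06/2290.2 = 662.19 MPa
τ_max = K·τ₀ = 1.1466 × 662.19 = 759.24 MPa

759 MPa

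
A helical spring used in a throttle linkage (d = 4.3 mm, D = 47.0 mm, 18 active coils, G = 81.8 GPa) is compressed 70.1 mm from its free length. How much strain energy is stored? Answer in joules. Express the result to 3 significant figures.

k = Gd⁴/(8D³N_a) = (81.8×10³)(4.3⁴)/(8·47.0³·18) = 1.8706 N/mm
U = ½kδ² = 0.5 × 1.8706 × 70.1² = 4596 N·mm = 4.596 J

4.60 J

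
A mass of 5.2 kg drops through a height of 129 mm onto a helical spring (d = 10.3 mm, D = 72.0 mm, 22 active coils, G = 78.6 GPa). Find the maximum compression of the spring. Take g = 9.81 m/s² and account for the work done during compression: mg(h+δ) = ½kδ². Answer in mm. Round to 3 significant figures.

35.3 mm

k = Gd⁴/(8D³N_a) = (78.6×10³)(10.3⁴)/(8·72.0³·22) = 13.467 N/mm
W = mg = 5.2 × 9.81 = 51.012 N
½kδ² − Wδ − Wh = 0 → δ = (W + √(W² + 2kWh))/k
δ = (51.012 + √(2602.2 + 177237))/13.467 = (51.012 + 424.07)/13.467 = 35.279 mm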